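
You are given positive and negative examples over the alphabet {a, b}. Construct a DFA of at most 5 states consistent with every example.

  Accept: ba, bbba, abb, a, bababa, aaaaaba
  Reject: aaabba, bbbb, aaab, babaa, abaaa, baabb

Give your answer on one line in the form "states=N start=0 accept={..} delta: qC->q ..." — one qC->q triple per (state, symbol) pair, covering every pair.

Fold the examples into a partial DFA from state 0: repeatedly fix the first undefined (state, symbol) met by the shortest-then-alphabetical prefix, trying targets in increasing order and rejecting any under which an Accept and a Reject string meet in one state with the same remainder; add a state when all current targets are rejected. Accepting states are where Accept strings end.
a: 0a undefined. 0a->0: ok.
b: 0b undefined. 0b->0: no, ba/aaabba meet in 0. Open state 1: 0b->1.
ba: 1a undefined. 1a->0: no, ba/babaa meet in 0. 1a->1: no, ba/aaab meet in 1. Open state 2: 1a->2.
bb: 1b undefined. 1b->0: no, abb/aaabba meet in 0. 1b->1: no, ba/aaabba meet in 2. 1b->2: ok.
baa: 2a undefined. 2a->0: no, ba/baabb meet in 2. 2a->1: no, ba/abaaa meet in 2. 2a->2: no, ba/aaabba meet in 2. Open state 3: 2a->3.
bab: 2b undefined. 2b->0: no, bbba/babaa meet in 0. 2b->1: no, ba/bbbb meet in 2. 2b->2: no, ba/bbbb meet in 2. 2b->3: no, bbba/abaaa meet in 3 with "a" left. Open state 4: 2b->4.
baab: 3b undefined. 3b->0: ok.
baba: 4a undefined. 4a->0: no, bbba/babaa meet in 0. 4a->1: no, ba/babaa meet in 2. 4a->2: ok.
bbbb: 4b undefined. 4b->0: no, a/bbbb meet in 0. 4b->1: ok.
abaaa: 3a undefined. 3a->0: no, a/abaaa meet in 0. 3a->1: ok.
All examples now run through 5 states with every (state, symbol) defined. Accept strings end in {0,2}, Reject strings end in {1,3}; accept={0,2}.

states=5 start=0 accept={0,2} delta: 0a->0 0b->1 1a->2 1b->2 2a->3 2b->4 3a->1 3b->0 4a->2 4b->1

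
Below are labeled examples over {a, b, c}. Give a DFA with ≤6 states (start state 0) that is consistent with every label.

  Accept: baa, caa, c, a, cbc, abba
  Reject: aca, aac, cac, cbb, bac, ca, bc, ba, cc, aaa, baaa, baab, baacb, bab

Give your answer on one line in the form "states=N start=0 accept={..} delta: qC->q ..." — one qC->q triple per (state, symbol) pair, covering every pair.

states=5 start=0 accept={1,2,4} delta: 0a->1 0b->2 0c->2 1a->2 1b->1 1c->2 2a->3 2b->4 2c->0 3a->4 3b->0 3c->0 4a->0 4b->0 4c->4

Grow the machine one transition at a time. Run the examples from 0; the earliest place one falls off (shortest prefix, ties alphabetical) gets sent to the lowest-numbered state that keeps every Accept/Reject pair distinguishable — a pair clashes when both reach the same state with identical unread suffix — and to a fresh state only if none does.
a: 0a undefined. 0a->0: no, c/aac meet in 0 with "c" left. Open state 1: 0a->1.
b: 0b undefined. 0b->0: no, c/bc meet in 0 with "c" left. 0b->1: no, baa/aaa meet in 1 with "aa" left. Open state 2: 0b->2.
c: 0c undefined. 0c->0: no, c/cc meet in 0. 0c->1: no, caa/aaa meet in 1 with "aa" left. 0c->2: ok.
aa: 1a undefined. 1a->0: no, c/aac meet in 2. 1a->1: no, a/aaa meet in 1. 1a->2: ok.
ab: 1b undefined. 1b->0: no, abba/ca meet in 2 with "a" left. 1b->1: ok.
ac: 1c undefined. 1c->0: no, a/aca meet in 1. 1c->1: no, c/aca meet in 2. 1c->2: ok.
ba: 2a undefined. 2a->0: no, baa/baab meet in 1. 2a->1: no, baa/cac meet in 2. 2a->2: no, baa/aca meet in 2. Open state 3: 2a->3.
bc: 2c undefined. 2c->0: ok.
cb: 2b undefined. 2b->0: no, c/cbb meet in 2. 2b->1: no, a/cbb meet in 1. 2b->2: no, c/cbb meet in 2. 2b->3: no, cbc/cac meet in 3 with "c" left. Open state 4: 2b->4.
baa: 3a undefined. 3a->0: no, baa/aac meet in 0. 3a->1: no, baa/baab meet in 1. 3a->2: no, baa/baacb meet in 2. 3a->3: no, baa/aca meet in 3. 3a->4: ok.
bab: 3b undefined. 3b->0: ok.
bac: 3c undefined. 3c->0: ok.
cbb: 4b undefined. 4b->0: ok.
cbc: 4c undefined. 4c->0: no, c/baacb meet in 2. 4c->1: no, a/baacb meet in 1. 4c->2: no, baa/baacb meet in 4. 4c->3: no, cbc/aca meet in 3. 4c->4: ok.
baaa: 4a undefined. 4a->0: ok.
All examples now run through 5 states with every (state, symbol) defined. Accept strings end in {1,2,4}, Reject strings end in {0,3}; accept={1,2,4}.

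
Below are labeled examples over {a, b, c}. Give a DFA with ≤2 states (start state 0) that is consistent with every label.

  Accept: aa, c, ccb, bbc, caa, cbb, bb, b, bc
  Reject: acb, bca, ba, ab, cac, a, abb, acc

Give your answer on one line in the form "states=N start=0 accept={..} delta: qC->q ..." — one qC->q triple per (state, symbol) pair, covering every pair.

states=2 start=0 accept={0} delta: 0a->1 0b->0 0c->0 1a->0 1b->1 1c->1

State merging on the prefix tree: take the shortest (then alphabetical) example prefix whose next move is undefined and point that move at state 0, else 1, else 2, ...; a target is out if some Accept/Reject pair would then sit in one state with the same input left (inseparable). If every existing state is out, open a new one.
a: 0a undefined. 0a->0: no, aa/a meet in 0. Open state 1: 0a->1.
b: 0b undefined. 0b->0: ok.
c: 0c undefined. 0c->0: ok.
aa: 1a undefined. 1a->0: ok.
ab: 1b undefined. 1b->0: no, aa/ab meet in 0. 1b->1: ok.
ac: 1c undefined. 1c->0: no, aa/acb meet in 0. 1c->1: ok.
All examples now run through 2 states with every (state, symbol) defined. Accept strings end in {0}, Reject strings end in {1}; accept={0}.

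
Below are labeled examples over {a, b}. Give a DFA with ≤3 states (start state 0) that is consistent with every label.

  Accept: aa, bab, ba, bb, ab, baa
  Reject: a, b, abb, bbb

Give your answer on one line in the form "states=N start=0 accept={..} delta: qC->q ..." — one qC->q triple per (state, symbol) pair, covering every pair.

Grow the machine one transition at a time. Run the examples from 0; the earliest place one falls off (shortest prefix, ties alphabetical) gets sent to the lowest-numbered state that keeps every Accept/Reject pair distinguishable — a pair clashes when both reach the same state with identical unread suffix — and to a fresh state only if none does.
a: 0a undefined. 0a->0: no, aa/a meet in 0. Open state 1: 0a->1.
b: 0b undefined. 0b->0: no, ba/a meet in 1. 0b->1: ok.
aa: 1a undefined. 1a->0: no, bab/a meet in 1. 1a->1: no, aa/a meet in 1. Open state 2: 1a->2.
ab: 1b undefined. 1b->0: ok.
baa: 2a undefined. 2a->0: ok.
bab: 2b undefined. 2b->0: ok.
All examples now run through 3 states with every (state, symbol) defined. Accept strings end in {0,2}, Reject strings end in {1}; accept={0,2}.

states=3 start=0 accept={0,2} delta: 0a->1 0b->1 1a->2 1b->0 2a->0 2b->0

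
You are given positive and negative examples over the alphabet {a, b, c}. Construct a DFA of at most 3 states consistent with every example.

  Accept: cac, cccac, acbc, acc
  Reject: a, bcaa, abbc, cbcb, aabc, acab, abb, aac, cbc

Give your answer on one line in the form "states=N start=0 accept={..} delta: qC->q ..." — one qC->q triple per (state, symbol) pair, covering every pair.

Grow the machine one transition at a time. Run the examples from 0; the earliest place one falls off (shortest prefix, ties alphabetical) gets sent to the lowest-numbered state that keeps every Accept/Reject pair distinguishable — a pair clashes when both reach the same state with identical unread suffix — and to a fresh state only if none does.
a: 0a undefined. 0a->0: no, acbc/cbc meet in 0 with "cbc" left. Open state 1: 0a->1.
b: 0b undefined. 0b->0: ok.
c: 0c undefined. 0c->0: ok.
aa: 1a undefined. 1a->0: ok.
ab: 1b undefined. 1b->0: ok.
ac: 1c undefined. 1c->0: no, cac/bcaa meet in 0. 1c->1: no, cac/a meet in 1. Open state 2: 1c->2.
aca: 2a undefined. 2a->0: ok.
acb: 2b undefined. 2b->0: no, acbc/bcaa meet in 0. 2b->1: ok.
acc: 2c undefined. 2c->0: no, acc/bcaa meet in 0. 2c->1: no, acc/a meet in 1. 2c->2: ok.
All examples now run through 3 states with every (state, symbol) defined. Accept strings end in {2}, Reject strings end in {0,1}; accept={2}.

states=3 start=0 accept={2} delta: 0a->1 0b->0 0c->0 1a->0 1b->0 1c->2 2a->0 2b->1 2c->2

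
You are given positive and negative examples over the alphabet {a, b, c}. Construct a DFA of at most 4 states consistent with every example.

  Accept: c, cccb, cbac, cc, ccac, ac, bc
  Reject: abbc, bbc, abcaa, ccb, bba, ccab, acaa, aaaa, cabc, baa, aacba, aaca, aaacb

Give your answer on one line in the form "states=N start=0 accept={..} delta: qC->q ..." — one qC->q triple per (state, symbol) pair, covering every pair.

states=4 start=0 accept={1,3} delta: 0a->0 0b->1 0c->1 1a->2 1b->2 1c->3 2a->0 2b->2 2c->0 3a->1 3b->0 3c->0

State merging on the prefix tree: take the shortest (then alphabetical) example prefix whose next move is undefined and point that move at state 0, else 1, else 2, ...; a target is out if some Accept/Reject pair would then sit in one state with the same input left (inseparable). If every existing state is out, open a new one.
a: 0a undefined. 0a->0: ok.
b: 0b undefined. 0b->0: no, c/abbc meet in 0 with "c" left. Open state 1: 0b->1.
c: 0c undefined. 0c->0: no, c/acaa meet in 0. 0c->1: ok.
ba: 1a undefined. 1a->0: no, cc/cabc meet in 1 with "c" left. 1a->1: no, c/acaa meet in 1. Open state 2: 1a->2.
bb: 1b undefined. 1b->0: no, c/abbc meet in 1. 1b->1: no, c/aaacb meet in 1. 1b->2: ok.
bc: 1c undefined. 1c->0: no, c/ccb meet in 1. 1c->1: no, cccb/ccb meet in 2. 1c->2: no, cc/aaca meet in 2. Open state 3: 1c->3.
baa: 2a undefined. 2a->0: ok.
bbc: 2c undefined. 2c->0: ok.
cab: 2b undefined. 2b->0: no, c/cabc meet in 1. 2b->1: no, cc/cabc meet in 3. 2b->2: ok.
cca: 3a undefined. 3a->0: no, c/ccab meet in 1. 3a->1: ok.
ccb: 3b undefined. 3b->0: ok.
ccc: 3c undefined. 3c->0: ok.
All examples now run through 4 states with every (state, symbol) defined. Accept strings end in {1,3}, Reject strings end in {0,2}; accept={1,3}.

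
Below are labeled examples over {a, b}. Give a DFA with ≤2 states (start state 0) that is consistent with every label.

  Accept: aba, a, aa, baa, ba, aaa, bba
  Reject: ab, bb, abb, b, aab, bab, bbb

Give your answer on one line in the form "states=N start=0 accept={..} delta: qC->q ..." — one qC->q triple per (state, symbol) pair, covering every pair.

Fold the examples into a partial DFA from state 0: repeatedly fix the first undefined (state, symbol) met by the shortest-then-alphabetical prefix, trying targets in increasing order and rejecting any under which an Accept and a Reject string meet in one state with the same remainder; add a state when all current targets are rejected. Accepting states are where Accept strings end.
a: 0a undefined. 0a->0: ok.
b: 0b undefined. 0b->0: no, aba/ab meet in 0. Open state 1: 0b->1.
ba: 1a undefined. 1a->0: ok.
bb: 1b undefined. 1b->0: no, aba/bb meet in 0. 1b->1: ok.
All examples now run through 2 states with every (state, symbol) defined. Accept strings end in {0}, Reject strings end in {1}; accept={0}.

states=2 start=0 accept={0} delta: 0a->0 0b->1 1a->0 1b->1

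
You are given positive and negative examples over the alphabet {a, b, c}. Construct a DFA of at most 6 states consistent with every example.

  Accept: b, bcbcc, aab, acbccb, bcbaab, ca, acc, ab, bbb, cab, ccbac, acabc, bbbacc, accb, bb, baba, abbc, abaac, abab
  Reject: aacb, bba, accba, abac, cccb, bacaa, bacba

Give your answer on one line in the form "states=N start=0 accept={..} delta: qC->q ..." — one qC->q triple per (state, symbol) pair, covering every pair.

State merging on the prefix tree: take the shortest (then alphabetical) example prefix whose next move is undefined and point that move at state 0, else 1, else 2, ...; a target is out if some Accept/Reject pair would then sit in one state with the same input left (inseparable). If every existing state is out, open a new one.
a: 0a undefined. 0a->0: ok.
b: 0b undefined. 0b->0: no, b/bba meet in 0. Open state 1: 0b->1.
c: 0c undefined. 0c->0: no, b/aacb meet in 1. 0c->1: no, bb/aacb meet in 1 with "b" left. Open state 2: 0c->2.
ba: 1a undefined. 1a->0: no, abaac/abac meet in 2. 1a->1: no, baba/bba meet in 1 with "ba" left. 1a->2: no, acc/abac meet in 2 with "c" left. Open state 3: 1a->3.
bb: 1b undefined. 1b->0: no, bb/bba meet in 0. 1b->1: ok.
bc: 1c undefined. 1c->0: ok.
ca: 2a undefined. 2a->0: ok.
cc: 2c undefined. 2c->0: no, ccbac/abac meet in 3 with "c" left. 2c->1: no, b/cccb meet in 1. 2c->2: no, accb/aacb meet in 2 with "b" left. 2c->3: no, acc/bba meet in 3. Open state 4: 2c->4.
acb: 2b undefined. 2b->0: no, ca/aacb meet in 0. 2b->1: no, b/aacb meet in 1. 2b->2: no, bcbcc/aacb meet in 2. 2b->3: ok.
bab: 3b undefined. 3b->0: ok.
bac: 3c undefined. 3c->0: no, acbccb/aacb meet in 3. 3c->1: no, b/abac meet in 1. 3c->2: no, bcbcc/abac meet in 2. 3c->3: no, acbccb/bacba meet in 0. 3c->4: no, acbccb/cccb meet in 4 with "cb" left. Open state 5: 3c->5.
ccb: 4b undefined. 4b->0: no, ca/accba meet in 0. 4b->1: no, ccbac/abac meet in 5. 4b->2: no, ca/accba meet in 0. 4b->3: no, accb/aacb meet in 3. 4b->4: ok.
ccc: 4c undefined. 4c->0: no, b/cccb meet in 1. 4c->1: no, b/cccb meet in 1. 4c->2: ok.
abaa: 3a undefined. 3a->0: ok.
baca: 5a undefined. 5a->0: no, ca/bacaa meet in 0. 5a->1: ok.
bacb: 5b undefined. 5b->0: no, ca/bacba meet in 0. 5b->1: ok.
ccba: 4a undefined. 4a->0: no, ca/accba meet in 0. 4a->1: no, b/accba meet in 1. 4a->2: no, bcbcc/accba meet in 2. 4a->3: no, ccbac/abac meet in 5. 4a->4: no, acc/accba meet in 4. 4a->5: ok.
acbcc: 5c undefined. 5c->0: ok.
All examples now run through 6 states with every (state, symbol) defined. Accept strings end in {0,1,2,4}, Reject strings end in {3,5}; accept={0,1,2,4}.

states=6 start=0 accept={0,1,2,4} delta: 0a->0 0b->1 0c->2 1a->3 1b->1 1c->0 2a->0 2b->3 2c->4 3a->0 3b->0 3c->5 4a->5 4b->4 4c->2 5a->1 5b->1 5c->0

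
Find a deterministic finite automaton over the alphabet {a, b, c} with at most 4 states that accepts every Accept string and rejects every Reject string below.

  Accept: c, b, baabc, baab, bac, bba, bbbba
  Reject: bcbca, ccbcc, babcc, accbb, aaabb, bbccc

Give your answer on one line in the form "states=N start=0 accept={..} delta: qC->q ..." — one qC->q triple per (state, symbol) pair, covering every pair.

states=4 start=0 accept={0,1,3} delta: 0a->0 0b->1 0c->0 1a->0 1b->2 1c->3 2a->0 2b->0 2c->1 3a->2 3b->1 3c->2

Fold the examples into a partial DFA from state 0: repeatedly fix the first undefined (state, symbol) met by the shortest-then-alphabetical prefix, trying targets in increasing order and rejecting any under which an Accept and a Reject string meet in one state with the same remainder; add a state when all current targets are rejected. Accepting states are where Accept strings end.
a: 0a undefined. 0a->0: ok.
b: 0b undefined. 0b->0: no, b/aaabb meet in 0. Open state 1: 0b->1.
c: 0c undefined. 0c->0: ok.
ba: 1a undefined. 1a->0: ok.
bb: 1b undefined. 1b->0: no, c/accbb meet in 0. 1b->1: no, b/accbb meet in 1. Open state 2: 1b->2.
bc: 1c undefined. 1c->0: no, c/bcbca meet in 0. 1c->1: no, b/ccbcc meet in 1. 1c->2: no, baabc/accbb meet in 2. Open state 3: 1c->3.
bba: 2a undefined. 2a->0: ok.
bbb: 2b undefined. 2b->0: ok.
bbc: 2c undefined. 2c->0: no, c/bbccc meet in 0. 2c->1: ok.
bcb: 3b undefined. 3b->0: no, c/bcbca meet in 0. 3b->1: ok.
babcc: 3c undefined. 3c->0: no, c/ccbcc meet in 0. 3c->1: no, b/ccbcc meet in 1. 3c->2: ok.
bcbca: 3a undefined. 3a->0: no, c/bcbca meet in 0. 3a->1: no, b/bcbca meet in 1. 3a->2: ok.
All examples now run through 4 states with every (state, symbol) defined. Accept strings end in {0,1,3}, Reject strings end in {2}; accept={0,1,3}.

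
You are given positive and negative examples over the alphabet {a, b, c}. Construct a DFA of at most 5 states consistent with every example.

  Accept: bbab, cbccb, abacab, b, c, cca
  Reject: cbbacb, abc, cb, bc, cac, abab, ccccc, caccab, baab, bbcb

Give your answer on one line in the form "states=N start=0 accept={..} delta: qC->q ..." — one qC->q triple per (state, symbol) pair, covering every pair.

states=4 start=0 accept={0,1} delta: 0a->0 0b->1 0c->1 1a->1 1b->2 1c->2 2a->0 2b->0 2c->3 3a->1 3b->2 3c->2

State merging on the prefix tree: take the shortest (then alphabetical) example prefix whose next move is undefined and point that move at state 0, else 1, else 2, ...; a target is out if some Accept/Reject pair would then sit in one state with the same input left (inseparable). If every existing state is out, open a new one.
a: 0a undefined. 0a->0: ok.
b: 0b undefined. 0b->0: no, bbab/abab meet in 0. Open state 1: 0b->1.
c: 0c undefined. 0c->0: no, b/cb meet in 1. 0c->1: ok.
ba: 1a undefined. 1a->0: no, abacab/cac meet in 1. 1a->1: ok.
bb: 1b undefined. 1b->0: no, cbccb/cbbacb meet in 1 with "cb" left. 1b->1: no, bbab/cb meet in 1. Open state 2: 1b->2.
bc: 1c undefined. 1c->0: no, abacab/ccccc meet in 1. 1c->1: no, abacab/cb meet in 2. 1c->2: ok.
bba: 2a undefined. 2a->0: ok.
bbc: 2c undefined. 2c->0: no, bbab/caccab meet in 1. 2c->1: no, bbab/ccccc meet in 1. 2c->2: no, bbab/caccab meet in 1. Open state 3: 2c->3.
cbb: 2b undefined. 2b->0: ok.
bbcb: 3b undefined. 3b->0: no, cca/bbcb meet in 0. 3b->1: no, bbab/bbcb meet in 1. 3b->2: ok.
cbcc: 3c undefined. 3c->0: no, bbab/ccccc meet in 1. 3c->1: no, cbccb/cbbacb meet in 2. 3c->2: ok.
cacca: 3a undefined. 3a->0: no, bbab/caccab meet in 1. 3a->1: ok.
All examples now run through 4 states with every (state, symbol) defined. Accept strings end in {0,1}, Reject strings end in {2,3}; accept={0,1}.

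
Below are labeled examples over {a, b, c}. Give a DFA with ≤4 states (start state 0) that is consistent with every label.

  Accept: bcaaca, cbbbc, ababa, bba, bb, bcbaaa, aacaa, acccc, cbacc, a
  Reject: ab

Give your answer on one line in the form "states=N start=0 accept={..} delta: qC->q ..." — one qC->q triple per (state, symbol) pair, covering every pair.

states=2 start=0 accept={0} delta: 0a->0 0b->1 0c->0 1a->0 1b->0 1c->0

Grow the machine one transition at a time. Run the examples from 0; the earliest place one falls off (shortest prefix, ties alphabetical) gets sent to the lowest-numbered state that keeps every Accept/Reject pair distinguishable — a pair clashes when both reach the same state with identical unread suffix — and to a fresh state only if none does.
a: 0a undefined. 0a->0: ok.
b: 0b undefined. 0b->0: no, ababa/ab meet in 0. Open state 1: 0b->1.
c: 0c undefined. 0c->0: ok.
bb: 1b undefined. 1b->0: ok.
bc: 1c undefined. 1c->0: ok.
aba: 1a undefined. 1a->0: ok.
All examples now run through 2 states with every (state, symbol) defined. Accept strings end in {0}, Reject strings end in {1}; accept={0}.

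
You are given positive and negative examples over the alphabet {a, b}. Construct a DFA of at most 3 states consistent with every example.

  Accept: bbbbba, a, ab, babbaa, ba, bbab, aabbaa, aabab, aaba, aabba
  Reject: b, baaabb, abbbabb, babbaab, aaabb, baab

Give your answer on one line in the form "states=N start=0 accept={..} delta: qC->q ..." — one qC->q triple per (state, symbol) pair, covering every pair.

states=3 start=0 accept={1,2} delta: 0a->1 0b->0 1a->2 1b->1 2a->2 2b->0

Grow the machine one transition at a time. Run the examples from 0; the earliest place one falls off (shortest prefix, ties alphabetical) gets sent to the lowest-numbered state that keeps every Accept/Reject pair distinguishable — a pair clashes when both reach the same state with identical unread suffix — and to a fresh state only if none does.
a: 0a undefined. 0a->0: no, ab/b meet in 0 with "b" left. Open state 1: 0a->1.
b: 0b undefined. 0b->0: ok.
aa: 1a undefined. 1a->0: no, aabbaa/b meet in 0. 1a->1: no, ab/baab meet in 1 with "b" left. Open state 2: 1a->2.
ab: 1b undefined. 1b->0: no, ab/b meet in 0. 1b->1: ok.
aaa: 2a undefined. 2a->0: no, babbaa/b meet in 0. 2a->1: no, bbbbba/baaabb meet in 1. 2a->2: ok.
aab: 2b undefined. 2b->0: ok.
All examples now run through 3 states with every (state, symbol) defined. Accept strings end in {1,2}, Reject strings end in {0}; accept={1,2}.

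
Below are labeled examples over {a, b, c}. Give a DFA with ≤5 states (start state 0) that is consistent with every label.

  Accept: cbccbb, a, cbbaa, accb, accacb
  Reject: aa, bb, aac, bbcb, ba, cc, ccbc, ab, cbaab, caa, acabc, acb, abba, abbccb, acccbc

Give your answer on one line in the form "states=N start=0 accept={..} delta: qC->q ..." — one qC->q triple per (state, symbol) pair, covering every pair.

State merging on the prefix tree: take the shortest (then alphabetical) example prefix whose next move is undefined and point that move at state 0, else 1, else 2, ...; a target is out if some Accept/Reject pair would then sit in one state with the same input left (inseparable). If every existing state is out, open a new one.
a: 0a undefined. 0a->0: no, a/aa meet in 0. Open state 1: 0a->1.
b: 0b undefined. 0b->0: no, a/ba meet in 1. 0b->1: ok.
c: 0c undefined. 0c->0: ok.
aa: 1a undefined. 1a->0: ok.
ab: 1b undefined. 1b->0: no, a/bbcb meet in 1. 1b->1: no, a/bb meet in 1. Open state 2: 1b->2.
ac: 1c undefined. 1c->0: no, cbccbb/bb meet in 2. 1c->1: no, a/ccbc meet in 1. 1c->2: no, accb/bbcb meet in 2 with "cb" left. Open state 3: 1c->3.
abb: 2b undefined. 2b->0: no, a/abba meet in 1. 2b->1: no, accb/abbccb meet in 3 with "cb" left. 2b->2: ok.
aca: 3a undefined. 3a->0: ok.
acb: 3b undefined. 3b->0: ok.
acc: 3c undefined. 3c->0: no, cbccbb/bb meet in 2. 3c->1: no, cbccbb/bb meet in 2. 3c->2: no, cbccbb/bb meet in 2. 3c->3: no, accb/aa meet in 0. Open state 4: 3c->4.
bbc: 2c undefined. 2c->0: no, a/bbcb meet in 1. 2c->1: ok.
abba: 2a undefined. 2a->0: ok.
acca: 4a undefined. 4a->0: ok.
accb: 4b undefined. 4b->0: no, accb/aa meet in 0. 4b->1: no, cbccbb/bb meet in 2. 4b->2: no, cbccbb/bb meet in 2. 4b->3: no, cbccbb/aa meet in 0. 4b->4: ok.
accc: 4c undefined. 4c->0: ok.
All examples now run through 5 states with every (state, symbol) defined. Accept strings end in {1,4}, Reject strings end in {0,2,3}; accept={1,4}.

states=5 start=0 accept={1,4} delta: 0a->1 0b->1 0c->0 1a->0 1b->2 1c->3 2a->0 2b->2 2c->1 3a->0 3b->0 3c->4 4a->0 4b->4 4c->0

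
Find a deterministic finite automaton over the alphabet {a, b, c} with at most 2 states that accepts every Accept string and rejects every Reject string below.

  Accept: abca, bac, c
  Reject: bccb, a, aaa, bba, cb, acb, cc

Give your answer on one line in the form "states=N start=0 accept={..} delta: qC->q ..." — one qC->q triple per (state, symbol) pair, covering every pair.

Fold the examples into a partial DFA from state 0: repeatedly fix the first undefined (state, symbol) met by the shortest-then-alphabetical prefix, trying targets in increasing order and rejecting any under which an Accept and a Reject string meet in one state with the same remainder; add a state when all current targets are rejected. Accepting states are where Accept strings end.
a: 0a undefined. 0a->0: ok.
b: 0b undefined. 0b->0: ok.
c: 0c undefined. 0c->0: no, abca/bccb meet in 0. Open state 1: 0c->1.
cb: 1b undefined. 1b->0: ok.
cc: 1c undefined. 1c->0: ok.
abca: 1a undefined. 1a->0: no, abca/bccb meet in 0. 1a->1: ok.
All examples now run through 2 states with every (state, symbol) defined. Accept strings end in {1}, Reject strings end in {0}; accept={1}.

states=2 start=0 accept={1} delta: 0a->0 0b->0 0c->1 1a->1 1b->0 1c->0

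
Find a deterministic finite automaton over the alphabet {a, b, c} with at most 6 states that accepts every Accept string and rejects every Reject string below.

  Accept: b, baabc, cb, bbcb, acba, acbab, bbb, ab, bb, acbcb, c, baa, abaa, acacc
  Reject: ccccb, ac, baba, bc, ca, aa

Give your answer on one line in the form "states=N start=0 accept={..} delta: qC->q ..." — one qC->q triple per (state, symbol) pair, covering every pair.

states=4 start=0 accept={1,2} delta: 0a->1 0b->1 0c->1 1a->0 1b->2 1c->3 2a->0 2b->1 2c->1 3a->1 3b->0 3c->1

Grow the machine one transition at a time. Run the examples from 0; the earliest place one falls off (shortest prefix, ties alphabetical) gets sent to the lowest-numbered state that keeps every Accept/Reject pair distinguishable — a pair clashes when both reach the same state with identical unread suffix — and to a fresh state only if none does.
a: 0a undefined. 0a->0: no, c/ac meet in 0 with "c" left. Open state 1: 0a->1.
b: 0b undefined. 0b->0: no, c/bc meet in 0 with "c" left. 0b->1: ok.
c: 0c undefined. 0c->0: no, b/ccccb meet in 1. 0c->1: ok.
aa: 1a undefined. 1a->0: ok.
ab: 1b undefined. 1b->0: no, cb/baba meet in 0. 1b->1: no, baabc/ac meet in 1 with "c" left. Open state 2: 1b->2.
ac: 1c undefined. 1c->0: no, b/ccccb meet in 1. 1c->1: no, b/ac meet in 1. 1c->2: no, cb/ac meet in 2. Open state 3: 1c->3.
aba: 2a undefined. 2a->0: ok.
aca: 3a undefined. 3a->0: no, acacc/ac meet in 3. 3a->1: ok.
acb: 3b undefined. 3b->0: ok.
bbb: 2b undefined. 2b->0: no, bbb/baba meet in 0. 2b->1: ok.
bbc: 2c undefined. 2c->0: no, baabc/baba meet in 0. 2c->1: ok.
ccc: 3c undefined. 3c->0: no, cb/ccccb meet in 2. 3c->1: ok.
All examples now run through 4 states with every (state, symbol) defined. Accept strings end in {1,2}, Reject strings end in {0,3}; accept={1,2}.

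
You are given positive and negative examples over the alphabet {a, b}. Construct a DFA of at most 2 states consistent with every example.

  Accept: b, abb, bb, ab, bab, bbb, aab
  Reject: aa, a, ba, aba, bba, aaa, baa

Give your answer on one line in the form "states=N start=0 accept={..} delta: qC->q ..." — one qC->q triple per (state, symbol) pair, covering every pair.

Grow the machine one transition at a time. Run the examples from 0; the earliest place one falls off (shortest prefix, ties alphabetical) gets sent to the lowest-numbered state that keeps every Accept/Reject pair distinguishable — a pair clashes when both reach the same state with identical unread suffix — and to a fresh state only if none does.
a: 0a undefined. 0a->0: ok.
b: 0b undefined. 0b->0: no, b/aa meet in 0. Open state 1: 0b->1.
ba: 1a undefined. 1a->0: ok.
bb: 1b undefined. 1b->0: no, abb/aa meet in 0. 1b->1: ok.
All examples now run through 2 states with every (state, symbol) defined. Accept strings end in {1}, Reject strings end in {0}; accept={1}.

states=2 start=0 accept={1} delta: 0a->0 0b->1 1a->0 1b->1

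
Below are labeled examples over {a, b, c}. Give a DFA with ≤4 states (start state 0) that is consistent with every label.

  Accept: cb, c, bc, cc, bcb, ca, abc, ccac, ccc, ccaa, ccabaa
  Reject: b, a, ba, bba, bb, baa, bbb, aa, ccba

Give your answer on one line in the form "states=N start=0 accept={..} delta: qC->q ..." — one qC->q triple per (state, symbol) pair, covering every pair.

Grow the machine one transition at a time. Run the examples from 0; the earliest place one falls off (shortest prefix, ties alphabetical) gets sent to the lowest-numbered state that keeps every Accept/Reject pair distinguishable — a pair clashes when both reach the same state with identical unread suffix — and to a fresh state only if none does.
a: 0a undefined. 0a->0: ok.
b: 0b undefined. 0b->0: ok.
c: 0c undefined. 0c->0: no, cb/b meet in 0. Open state 1: 0c->1.
ca: 1a undefined. 1a->0: no, ca/b meet in 0. 1a->1: ok.
cb: 1b undefined. 1b->0: no, cb/b meet in 0. 1b->1: ok.
cc: 1c undefined. 1c->0: no, cc/b meet in 0. 1c->1: no, cb/ccba meet in 1. Open state 2: 1c->2.
cca: 2a undefined. 2a->0: no, ccaa/b meet in 0. 2a->1: ok.
ccb: 2b undefined. 2b->0: ok.
ccc: 2c undefined. 2c->0: no, ccc/b meet in 0. 2c->1: ok.
All examples now run through 3 states with every (state, symbol) defined. Accept strings end in {1,2}, Reject strings end in {0}; accept={1,2}.

states=3 start=0 accept={1,2} delta: 0a->0 0b->0 0c->1 1a->1 1b->1 1c->2 2a->1 2b->0 2c->1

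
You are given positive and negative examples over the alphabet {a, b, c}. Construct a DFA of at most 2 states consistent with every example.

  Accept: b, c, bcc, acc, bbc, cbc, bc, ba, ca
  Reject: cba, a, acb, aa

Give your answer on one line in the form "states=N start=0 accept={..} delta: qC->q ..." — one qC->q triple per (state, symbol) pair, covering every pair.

states=2 start=0 accept={1} delta: 0a->0 0b->1 0c->1 1a->1 1b->0 1c->1

Grow the machine one transition at a time. Run the examples from 0; the earliest place one falls off (shortest prefix, ties alphabetical) gets sent to the lowest-numbered state that keeps every Accept/Reject pair distinguishable — a pair clashes when both reach the same state with identical unread suffix — and to a fresh state only if none does.
a: 0a undefined. 0a->0: ok.
b: 0b undefined. 0b->0: no, b/a meet in 0. Open state 1: 0b->1.
c: 0c undefined. 0c->0: no, b/acb meet in 1. 0c->1: ok.
ba: 1a undefined. 1a->0: no, ba/a meet in 0. 1a->1: ok.
bb: 1b undefined. 1b->0: ok.
bc: 1c undefined. 1c->0: no, acc/cba meet in 0. 1c->1: ok.
All examples now run through 2 states with every (state, symbol) defined. Accept strings end in {1}, Reject strings end in {0}; accept={1}.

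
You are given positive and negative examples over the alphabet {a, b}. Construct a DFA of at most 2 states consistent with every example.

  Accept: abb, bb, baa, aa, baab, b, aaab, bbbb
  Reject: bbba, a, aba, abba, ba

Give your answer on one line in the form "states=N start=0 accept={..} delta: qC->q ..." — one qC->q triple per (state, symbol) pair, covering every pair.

State merging on the prefix tree: take the shortest (then alphabetical) example prefix whose next move is undefined and point that move at state 0, else 1, else 2, ...; a target is out if some Accept/Reject pair would then sit in one state with the same input left (inseparable). If every existing state is out, open a new one.
a: 0a undefined. 0a->0: no, aa/a meet in 0. Open state 1: 0a->1.
b: 0b undefined. 0b->0: ok.
aa: 1a undefined. 1a->0: ok.
ab: 1b undefined. 1b->0: ok.
All examples now run through 2 states with every (state, symbol) defined. Accept strings end in {0}, Reject strings end in {1}; accept={0}.

states=2 start=0 accept={0} delta: 0a->1 0b->0 1a->0 1b->0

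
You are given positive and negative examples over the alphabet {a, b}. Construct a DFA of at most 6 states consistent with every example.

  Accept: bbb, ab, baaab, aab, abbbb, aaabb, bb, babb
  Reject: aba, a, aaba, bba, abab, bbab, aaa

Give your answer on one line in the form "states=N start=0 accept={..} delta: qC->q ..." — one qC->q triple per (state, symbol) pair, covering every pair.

states=3 start=0 accept={1} delta: 0a->0 0b->1 1a->2 1b->1 2a->0 2b->0

Grow the machine one transition at a time. Run the examples from 0; the earliest place one falls off (shortest prefix, ties alphabetical) gets sent to the lowest-numbered state that keeps every Accept/Reject pair distinguishable — a pair clashes when both reach the same state with identical unread suffix — and to a fresh state only if none does.
a: 0a undefined. 0a->0: ok.
b: 0b undefined. 0b->0: no, bbb/aba meet in 0. Open state 1: 0b->1.
ba: 1a undefined. 1a->0: no, ab/abab meet in 1. 1a->1: no, ab/aba meet in 1. Open state 2: 1a->2.
bb: 1b undefined. 1b->0: no, bbb/bbab meet in 1. 1b->1: ok.
baa: 2a undefined. 2a->0: ok.
bab: 2b undefined. 2b->0: ok.
All examples now run through 3 states with every (state, symbol) defined. Accept strings end in {1}, Reject strings end in {0,2}; accept={1}.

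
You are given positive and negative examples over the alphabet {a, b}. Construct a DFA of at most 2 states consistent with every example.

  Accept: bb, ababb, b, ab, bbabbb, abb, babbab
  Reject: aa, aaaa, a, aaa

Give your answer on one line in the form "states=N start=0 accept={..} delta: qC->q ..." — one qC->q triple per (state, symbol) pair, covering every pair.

states=2 start=0 accept={1} delta: 0a->0 0b->1 1a->0 1b->1

Grow the machine one transition at a time. Run the examples from 0; the earliest place one falls off (shortest prefix, ties alphabetical) gets sent to the lowest-numbered state that keeps every Accept/Reject pair distinguishable — a pair clashes when both reach the same state with identical unread suffix — and to a fresh state only if none does.
a: 0a undefined. 0a->0: ok.
b: 0b undefined. 0b->0: no, bb/aa meet in 0. Open state 1: 0b->1.
ba: 1a undefined. 1a->0: ok.
bb: 1b undefined. 1b->0: no, bb/aa meet in 0. 1b->1: ok.
All examples now run through 2 states with every (state, symbol) defined. Accept strings end in {1}, Reject strings end in {0}; accept={1}.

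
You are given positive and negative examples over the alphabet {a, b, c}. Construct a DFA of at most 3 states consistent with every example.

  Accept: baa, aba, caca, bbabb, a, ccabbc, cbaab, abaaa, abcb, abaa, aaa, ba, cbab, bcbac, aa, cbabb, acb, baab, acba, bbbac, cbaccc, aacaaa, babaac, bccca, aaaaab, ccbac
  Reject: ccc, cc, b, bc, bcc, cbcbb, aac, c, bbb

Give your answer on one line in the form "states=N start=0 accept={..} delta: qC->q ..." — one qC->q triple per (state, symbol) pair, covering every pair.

states=3 start=0 accept={1,2} delta: 0a->1 0b->0 0c->0 1a->2 1b->1 1c->1 2a->1 2b->1 2c->0

State merging on the prefix tree: take the shortest (then alphabetical) example prefix whose next move is undefined and point that move at state 0, else 1, else 2, ...; a target is out if some Accept/Reject pair would then sit in one state with the same input left (inseparable). If every existing state is out, open a new one.
a: 0a undefined. 0a->0: no, aaaaab/b meet in 0 with "b" left. Open state 1: 0a->1.
b: 0b undefined. 0b->0: ok.
c: 0c undefined. 0c->0: ok.
aa: 1a undefined. 1a->0: no, baa/ccc meet in 0. 1a->1: no, bcbac/aac meet in 1 with "c" left. Open state 2: 1a->2.
ab: 1b undefined. 1b->0: no, bbabb/ccc meet in 0. 1b->1: ok.
ac: 1c undefined. 1c->0: no, ccabbc/ccc meet in 0. 1c->1: ok.
aaa: 2a undefined. 2a->0: no, abaa/ccc meet in 0. 2a->1: ok.
aac: 2c undefined. 2c->0: ok.
baab: 2b undefined. 2b->0: no, cbaab/ccc meet in 0. 2b->1: ok.
All examples now run through 3 states with every (state, symbol) defined. Accept strings end in {1,2}, Reject strings end in {0}; accept={1,2}.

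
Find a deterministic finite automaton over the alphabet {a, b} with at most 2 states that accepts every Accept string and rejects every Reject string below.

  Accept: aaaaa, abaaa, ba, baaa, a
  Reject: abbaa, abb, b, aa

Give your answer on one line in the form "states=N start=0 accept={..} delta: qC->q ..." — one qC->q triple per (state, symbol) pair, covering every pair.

states=2 start=0 accept={1} delta: 0a->1 0b->0 1a->0 1b->0

State merging on the prefix tree: take the shortest (then alphabetical) example prefix whose next move is undefined and point that move at state 0, else 1, else 2, ...; a target is out if some Accept/Reject pair would then sit in one state with the same input left (inseparable). If every existing state is out, open a new one.
a: 0a undefined. 0a->0: no, aaaaa/aa meet in 0. Open state 1: 0a->1.
b: 0b undefined. 0b->0: ok.
aa: 1a undefined. 1a->0: ok.
ab: 1b undefined. 1b->0: ok.
All examples now run through 2 states with every (state, symbol) defined. Accept strings end in {1}, Reject strings end in {0}; accept={1}.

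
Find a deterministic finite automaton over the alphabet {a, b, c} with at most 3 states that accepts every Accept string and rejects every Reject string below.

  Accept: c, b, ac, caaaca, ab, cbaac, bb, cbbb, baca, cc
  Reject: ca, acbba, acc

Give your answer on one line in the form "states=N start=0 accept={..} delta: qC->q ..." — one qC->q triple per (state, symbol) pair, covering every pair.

Fold the examples into a partial DFA from state 0: repeatedly fix the first undefined (state, symbol) met by the shortest-then-alphabetical prefix, trying targets in increasing order and rejecting any under which an Accept and a Reject string meet in one state with the same remainder; add a state when all current targets are rejected. Accepting states are where Accept strings end.
a: 0a undefined. 0a->0: no, cc/acc meet in 0 with "cc" left. Open state 1: 0a->1.
b: 0b undefined. 0b->0: ok.
c: 0c undefined. 0c->0: ok.
ab: 1b undefined. 1b->0: ok.
ac: 1c undefined. 1c->0: no, c/acc meet in 0. 1c->1: no, ac/ca meet in 1. Open state 2: 1c->2.
acb: 2b undefined. 2b->0: ok.
acc: 2c undefined. 2c->0: no, c/acc meet in 0. 2c->1: ok.
caa: 1a undefined. 1a->0: ok.
baca: 2a undefined. 2a->0: ok.
All examples now run through 3 states with every (state, symbol) defined. Accept strings end in {0,2}, Reject strings end in {1}; accept={0,2}.

states=3 start=0 accept={0,2} delta: 0a->1 0b->0 0c->0 1a->0 1b->0 1c->2 2a->0 2b->0 2c->1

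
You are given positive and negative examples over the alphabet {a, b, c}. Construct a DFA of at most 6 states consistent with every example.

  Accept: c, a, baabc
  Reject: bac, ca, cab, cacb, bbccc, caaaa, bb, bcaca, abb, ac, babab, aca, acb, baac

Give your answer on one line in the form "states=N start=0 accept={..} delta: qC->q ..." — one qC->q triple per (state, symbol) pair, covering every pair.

states=3 start=0 accept={1} delta: 0a->1 0b->0 0c->1 1a->2 1b->0 1c->2 2a->0 2b->0 2c->2

Fold the examples into a partial DFA from state 0: repeatedly fix the first undefined (state, symbol) met by the shortest-then-alphabetical prefix, trying targets in increasing order and rejecting any under which an Accept and a Reject string meet in one state with the same remainder; add a state when all current targets are rejected. Accepting states are where Accept strings end.
a: 0a undefined. 0a->0: no, c/ac meet in 0 with "c" left. Open state 1: 0a->1.
b: 0b undefined. 0b->0: ok.
c: 0c undefined. 0c->0: no, c/bbccc meet in 0. 0c->1: ok.
ab: 1b undefined. 1b->0: ok.
ac: 1c undefined. 1c->0: no, c/bbccc meet in 1. 1c->1: no, c/bac meet in 1. Open state 2: 1c->2.
ca: 1a undefined. 1a->0: no, c/caaaa meet in 1. 1a->1: no, c/ca meet in 1. 1a->2: ok.
aca: 2a undefined. 2a->0: ok.
acb: 2b undefined. 2b->0: ok.
cac: 2c undefined. 2c->0: no, c/bcaca meet in 1. 2c->1: no, c/bbccc meet in 1. 2c->2: ok.
All examples now run through 3 states with every (state, symbol) defined. Accept strings end in {1}, Reject strings end in {0,2}; accept={1}.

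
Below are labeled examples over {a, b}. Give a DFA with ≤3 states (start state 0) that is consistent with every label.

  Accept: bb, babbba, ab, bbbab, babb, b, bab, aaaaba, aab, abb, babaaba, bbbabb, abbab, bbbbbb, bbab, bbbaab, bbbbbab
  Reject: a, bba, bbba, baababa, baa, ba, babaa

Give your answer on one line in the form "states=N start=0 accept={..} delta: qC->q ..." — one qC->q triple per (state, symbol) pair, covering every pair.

Grow the machine one transition at a time. Run the examples from 0; the earliest place one falls off (shortest prefix, ties alphabetical) gets sent to the lowest-numbered state that keeps every Accept/Reject pair distinguishable — a pair clashes when both reach the same state with identical unread suffix — and to a fresh state only if none does.
a: 0a undefined. 0a->0: no, aaaaba/ba meet in 0 with "ba" left. Open state 1: 0a->1.
b: 0b undefined. 0b->0: ok.
aa: 1a undefined. 1a->0: no, bb/baa meet in 0. 1a->1: ok.
ab: 1b undefined. 1b->0: no, babbba/a meet in 1. 1b->1: no, babbba/a meet in 1. Open state 2: 1b->2.
abb: 2b undefined. 2b->0: no, babbba/a meet in 1. 2b->1: no, babb/a meet in 1. 2b->2: ok.
abba: 2a undefined. 2a->0: ok.
All examples now run through 3 states with every (state, symbol) defined. Accept strings end in {0,2}, Reject strings end in {1}; accept={0,2}.

states=3 start=0 accept={0,2} delta: 0a->1 0b->0 1a->1 1b->2 2a->0 2b->2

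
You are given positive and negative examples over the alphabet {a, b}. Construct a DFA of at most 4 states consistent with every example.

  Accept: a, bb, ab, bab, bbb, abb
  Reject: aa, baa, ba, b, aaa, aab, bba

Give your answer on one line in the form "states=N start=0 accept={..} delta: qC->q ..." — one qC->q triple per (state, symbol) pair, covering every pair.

State merging on the prefix tree: take the shortest (then alphabetical) example prefix whose next move is undefined and point that move at state 0, else 1, else 2, ...; a target is out if some Accept/Reject pair would then sit in one state with the same input left (inseparable). If every existing state is out, open a new one.
a: 0a undefined. 0a->0: no, a/aa meet in 0. Open state 1: 0a->1.
b: 0b undefined. 0b->0: no, a/ba meet in 1. 0b->1: no, a/b meet in 1. Open state 2: 0b->2.
aa: 1a undefined. 1a->0: no, a/aaa meet in 1. 1a->1: no, a/aa meet in 1. 1a->2: no, bb/aab meet in 2 with "b" left. Open state 3: 1a->3.
ab: 1b undefined. 1b->0: no, abb/b meet in 2. 1b->1: ok.
ba: 2a undefined. 2a->0: no, a/baa meet in 1. 2a->1: no, a/ba meet in 1. 2a->2: ok.
bb: 2b undefined. 2b->0: no, a/bba meet in 1. 2b->1: ok.
aaa: 3a undefined. 3a->0: ok.
aab: 3b undefined. 3b->0: ok.
All examples now run through 4 states with every (state, symbol) defined. Accept strings end in {1}, Reject strings end in {0,2,3}; accept={1}.

states=4 start=0 accept={1} delta: 0a->1 0b->2 1a->3 1b->1 2a->2 2b->1 3a->0 3b->0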